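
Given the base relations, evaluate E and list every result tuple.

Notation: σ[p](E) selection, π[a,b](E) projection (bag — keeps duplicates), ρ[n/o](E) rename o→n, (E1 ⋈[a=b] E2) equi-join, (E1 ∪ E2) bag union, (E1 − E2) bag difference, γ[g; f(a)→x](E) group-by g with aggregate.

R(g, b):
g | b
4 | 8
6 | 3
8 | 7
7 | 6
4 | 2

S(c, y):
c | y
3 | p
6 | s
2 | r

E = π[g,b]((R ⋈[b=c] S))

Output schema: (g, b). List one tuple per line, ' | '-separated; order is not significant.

Per-node cardinality:
  R → 5
  S → 3
  (R ⋈[b=c] S) → 3
  π[g,b]((R ⋈[b=c] S)) → 3

== RESULT ==
g | b
4 | 2
6 | 3
7 | 6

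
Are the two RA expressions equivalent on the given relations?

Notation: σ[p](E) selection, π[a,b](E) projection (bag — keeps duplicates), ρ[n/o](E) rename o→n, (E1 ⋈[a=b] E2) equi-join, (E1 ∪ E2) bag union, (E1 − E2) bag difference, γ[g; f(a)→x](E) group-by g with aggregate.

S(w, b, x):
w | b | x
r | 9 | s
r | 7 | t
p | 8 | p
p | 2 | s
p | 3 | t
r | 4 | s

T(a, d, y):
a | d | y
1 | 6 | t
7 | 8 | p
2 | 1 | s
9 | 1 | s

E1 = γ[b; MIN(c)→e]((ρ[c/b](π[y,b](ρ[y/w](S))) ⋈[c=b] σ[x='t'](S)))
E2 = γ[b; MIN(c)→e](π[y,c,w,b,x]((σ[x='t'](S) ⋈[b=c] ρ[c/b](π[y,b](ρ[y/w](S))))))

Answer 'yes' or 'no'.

E1 stepwise |·|:
  S → 6
  ρ[y/w](S) → 6
  π[y,b](ρ[y/w](S)) → 6
  ρ[c/b](π[y,b](ρ[y/w](S))) → 6
  S → 6
  σ[x='t'](S) → 2
  (ρ[c/b](π[y,b](ρ[y/w](S))) ⋈[c=b] σ[x='t'](S)) → 2
  γ[b; MIN(c)→e]((ρ[c/b](π[y,b](ρ[y/w](S))) ⋈[c=b] σ[x='t'](S))) → 2
E2 stepwise |·|:
  S → 6
  σ[x='t'](S) → 2
  S → 6
  ρ[y/w](S) → 6
  π[y,b](ρ[y/w](S)) → 6
  ρ[c/b](π[y,b](ρ[y/w](S))) → 6
  (σ[x='t'](S) ⋈[b=c] ρ[c/b](π[y,b](ρ[y/w](S)))) → 2
  π[y,c,w,b,x]((σ[x='t'](S) ⋈[b=c] ρ[c/b](π[y,b](ρ[y/w](S))))) → 2
  γ[b; MIN(c)→e](π[y,c,w,b,x]((σ[x='t'](S) ⋈[b=c] ρ[c/b](π[y,b](ρ[y/w](S)))))) → 2

E1 and E2 produce the same multiset:
b | e
3 | 3
7 | 7

yes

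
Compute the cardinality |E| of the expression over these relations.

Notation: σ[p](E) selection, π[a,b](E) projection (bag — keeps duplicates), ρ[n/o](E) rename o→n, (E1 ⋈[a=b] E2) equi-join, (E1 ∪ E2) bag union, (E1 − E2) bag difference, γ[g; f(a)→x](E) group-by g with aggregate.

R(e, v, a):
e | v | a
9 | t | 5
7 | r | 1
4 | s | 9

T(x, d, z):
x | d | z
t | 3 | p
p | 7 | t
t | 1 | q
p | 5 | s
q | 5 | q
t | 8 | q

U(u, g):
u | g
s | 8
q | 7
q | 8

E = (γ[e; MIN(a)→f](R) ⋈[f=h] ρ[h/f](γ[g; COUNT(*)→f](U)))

Per-node cardinality:
  R → 3
  γ[e; MIN(a)→f](R) → 3
  U → 3
  γ[g; COUNT(*)→f](U) → 2
  ρ[h/f](γ[g; COUNT(*)→f](U)) → 2
  (γ[e; MIN(a)→f](R) ⋈[f=h] ρ[h/f](γ[g; COUNT(*)→f](U))) → 1

|E| = 1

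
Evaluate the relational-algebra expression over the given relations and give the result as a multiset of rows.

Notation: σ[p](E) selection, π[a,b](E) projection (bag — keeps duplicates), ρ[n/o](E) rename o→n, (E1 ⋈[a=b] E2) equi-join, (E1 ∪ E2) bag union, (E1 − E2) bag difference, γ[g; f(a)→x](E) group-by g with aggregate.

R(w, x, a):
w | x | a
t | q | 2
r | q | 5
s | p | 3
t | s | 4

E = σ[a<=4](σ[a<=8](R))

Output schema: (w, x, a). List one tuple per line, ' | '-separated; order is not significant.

Row counts bottom-up:
  R → 4
  σ[a<=8](R) → 4
  σ[a<=4](σ[a<=8](R)) → 3

== RESULT ==
w | x | a
s | p | 3
t | q | 2
t | s | 4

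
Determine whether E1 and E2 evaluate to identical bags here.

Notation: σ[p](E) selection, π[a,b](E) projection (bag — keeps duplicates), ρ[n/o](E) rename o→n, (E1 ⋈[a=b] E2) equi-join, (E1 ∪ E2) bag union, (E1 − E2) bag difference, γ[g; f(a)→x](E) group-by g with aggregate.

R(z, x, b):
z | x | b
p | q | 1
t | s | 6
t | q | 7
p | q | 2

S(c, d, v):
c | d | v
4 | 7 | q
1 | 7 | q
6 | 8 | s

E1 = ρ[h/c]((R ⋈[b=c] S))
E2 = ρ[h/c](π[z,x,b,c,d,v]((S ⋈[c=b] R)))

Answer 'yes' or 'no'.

E1 subexpression sizes:
  R → 4
  S → 3
  (R ⋈[b=c] S) → 2
  ρ[h/c]((R ⋈[b=c] S)) → 2
E2 subexpression sizes:
  S → 3
  R → 4
  (S ⋈[c=b] R) → 2
  π[z,x,b,c,d,v]((S ⋈[c=b] R)) → 2
  ρ[h/c](π[z,x,b,c,d,v]((S ⋈[c=b] R))) → 2

E1 and E2 produce the same multiset:
z | x | b | h | d | v
p | q | 1 | 1 | 7 | q
t | s | 6 | 6 | 8 | s

yes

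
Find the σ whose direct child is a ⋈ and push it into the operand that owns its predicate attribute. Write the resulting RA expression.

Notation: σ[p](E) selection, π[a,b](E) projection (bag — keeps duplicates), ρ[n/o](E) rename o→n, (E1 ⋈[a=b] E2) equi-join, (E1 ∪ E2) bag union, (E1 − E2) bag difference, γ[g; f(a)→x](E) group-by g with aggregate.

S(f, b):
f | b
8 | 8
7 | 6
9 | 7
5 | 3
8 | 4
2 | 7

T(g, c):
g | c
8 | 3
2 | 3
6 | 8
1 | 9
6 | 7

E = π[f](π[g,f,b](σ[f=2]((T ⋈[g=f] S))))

σ filters on f, owned by the right side.
E' = π[f](π[g,f,b]((T ⋈[g=f] σ[f=2](S))))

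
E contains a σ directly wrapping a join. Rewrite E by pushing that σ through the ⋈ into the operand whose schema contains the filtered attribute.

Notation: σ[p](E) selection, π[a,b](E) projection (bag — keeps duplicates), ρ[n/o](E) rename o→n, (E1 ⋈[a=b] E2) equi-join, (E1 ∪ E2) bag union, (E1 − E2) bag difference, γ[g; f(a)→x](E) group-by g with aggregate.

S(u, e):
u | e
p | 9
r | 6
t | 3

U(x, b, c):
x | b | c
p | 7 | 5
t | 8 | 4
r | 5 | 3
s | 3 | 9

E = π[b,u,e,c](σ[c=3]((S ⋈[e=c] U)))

σ filters on c, owned by the right side.
E' = π[b,u,e,c]((S ⋈[e=c] σ[c=3](U)))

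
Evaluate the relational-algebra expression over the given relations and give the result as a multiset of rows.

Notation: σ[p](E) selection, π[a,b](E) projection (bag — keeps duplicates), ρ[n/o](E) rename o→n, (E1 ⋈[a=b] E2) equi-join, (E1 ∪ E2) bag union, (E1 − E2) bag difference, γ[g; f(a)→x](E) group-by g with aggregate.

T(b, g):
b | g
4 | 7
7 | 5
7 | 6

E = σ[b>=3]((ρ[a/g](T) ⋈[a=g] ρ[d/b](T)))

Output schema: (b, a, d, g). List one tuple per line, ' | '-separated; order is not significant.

Per-node cardinality:
  T → 3
  ρ[a/g](T) → 3
  T → 3
  ρ[d/b](T) → 3
  (ρ[a/g](T) ⋈[a=g] ρ[d/b](T)) → 3
  σ[b>=3]((ρ[a/g](T) ⋈[a=g] ρ[d/b](T))) → 3

== RESULT ==
b | a | d | g
4 | 7 | 4 | 7
7 | 5 | 7 | 5
7 | 6 | 7 | 6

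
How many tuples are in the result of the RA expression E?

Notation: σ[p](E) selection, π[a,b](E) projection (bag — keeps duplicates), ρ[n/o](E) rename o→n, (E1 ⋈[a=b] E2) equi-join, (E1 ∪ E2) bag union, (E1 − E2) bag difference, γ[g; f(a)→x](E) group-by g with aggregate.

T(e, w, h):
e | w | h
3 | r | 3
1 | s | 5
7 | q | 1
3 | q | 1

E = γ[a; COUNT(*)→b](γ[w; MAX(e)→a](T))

Stepwise |·|:
  T → 4
  γ[w; MAX(e)→a](T) → 3
  γ[a; COUNT(*)→b](γ[w; MAX(e)→a](T)) → 3

|E| = 3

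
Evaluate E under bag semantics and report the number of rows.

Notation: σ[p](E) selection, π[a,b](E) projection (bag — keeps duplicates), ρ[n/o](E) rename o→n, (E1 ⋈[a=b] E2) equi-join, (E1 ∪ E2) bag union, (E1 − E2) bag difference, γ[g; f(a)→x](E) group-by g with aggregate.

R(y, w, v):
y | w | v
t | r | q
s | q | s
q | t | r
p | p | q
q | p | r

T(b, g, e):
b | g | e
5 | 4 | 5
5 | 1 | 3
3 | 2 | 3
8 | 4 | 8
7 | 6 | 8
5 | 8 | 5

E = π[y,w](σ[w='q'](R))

Row counts bottom-up:
  R → 5
  σ[w='q'](R) → 1
  π[y,w](σ[w='q'](R)) → 1

|E| = 1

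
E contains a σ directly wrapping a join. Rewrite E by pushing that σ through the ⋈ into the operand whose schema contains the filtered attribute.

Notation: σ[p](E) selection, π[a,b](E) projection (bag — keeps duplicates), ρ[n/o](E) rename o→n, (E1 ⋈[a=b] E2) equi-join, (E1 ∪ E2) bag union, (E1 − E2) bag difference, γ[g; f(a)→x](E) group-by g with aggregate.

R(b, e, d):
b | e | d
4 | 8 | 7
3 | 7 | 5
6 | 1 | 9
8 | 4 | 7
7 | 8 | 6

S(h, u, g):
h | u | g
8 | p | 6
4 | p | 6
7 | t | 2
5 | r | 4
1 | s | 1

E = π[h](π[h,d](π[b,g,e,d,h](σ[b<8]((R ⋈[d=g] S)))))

σ filters on b, owned by the left side.
E' = π[h](π[h,d](π[b,g,e,d,h]((σ[b<8](R) ⋈[d=g] S))))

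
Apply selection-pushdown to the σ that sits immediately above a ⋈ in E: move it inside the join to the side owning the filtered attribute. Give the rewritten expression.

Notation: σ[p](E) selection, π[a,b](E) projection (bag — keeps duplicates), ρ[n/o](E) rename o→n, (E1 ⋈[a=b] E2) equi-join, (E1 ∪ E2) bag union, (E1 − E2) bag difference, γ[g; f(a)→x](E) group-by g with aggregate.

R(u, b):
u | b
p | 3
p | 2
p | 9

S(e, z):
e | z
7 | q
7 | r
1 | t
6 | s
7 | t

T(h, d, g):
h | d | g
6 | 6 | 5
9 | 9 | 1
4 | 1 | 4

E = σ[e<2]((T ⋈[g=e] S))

σ filters on e, owned by the right side.
E' = (T ⋈[g=e] σ[e<2](S))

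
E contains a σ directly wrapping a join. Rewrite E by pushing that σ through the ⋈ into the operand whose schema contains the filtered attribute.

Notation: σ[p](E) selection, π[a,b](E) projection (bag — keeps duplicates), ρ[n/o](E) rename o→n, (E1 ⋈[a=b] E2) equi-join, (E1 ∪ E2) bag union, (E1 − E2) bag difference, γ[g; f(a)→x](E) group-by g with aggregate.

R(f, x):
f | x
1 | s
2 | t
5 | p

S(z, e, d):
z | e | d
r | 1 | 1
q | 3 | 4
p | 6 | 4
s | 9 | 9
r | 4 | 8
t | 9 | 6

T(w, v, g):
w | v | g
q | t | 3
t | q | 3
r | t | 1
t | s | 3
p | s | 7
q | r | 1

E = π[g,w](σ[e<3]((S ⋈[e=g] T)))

σ filters on e, owned by the left side.
E' = π[g,w]((σ[e<3](S) ⋈[e=g] T))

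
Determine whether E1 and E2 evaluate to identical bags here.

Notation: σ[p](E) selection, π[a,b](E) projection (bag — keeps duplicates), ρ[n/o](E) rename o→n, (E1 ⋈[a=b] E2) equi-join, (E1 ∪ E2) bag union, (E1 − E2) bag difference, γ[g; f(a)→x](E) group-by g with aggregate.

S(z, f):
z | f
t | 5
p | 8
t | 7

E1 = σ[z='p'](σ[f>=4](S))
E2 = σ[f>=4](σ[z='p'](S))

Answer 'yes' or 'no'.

E1 subexpression sizes:
  S → 3
  σ[f>=4](S) → 3
  σ[z='p'](σ[f>=4](S)) → 1
E2 subexpression sizes:
  S → 3
  σ[z='p'](S) → 1
  σ[f>=4](σ[z='p'](S)) → 1

E1 and E2 produce the same multiset:
z | f
p | 8

yes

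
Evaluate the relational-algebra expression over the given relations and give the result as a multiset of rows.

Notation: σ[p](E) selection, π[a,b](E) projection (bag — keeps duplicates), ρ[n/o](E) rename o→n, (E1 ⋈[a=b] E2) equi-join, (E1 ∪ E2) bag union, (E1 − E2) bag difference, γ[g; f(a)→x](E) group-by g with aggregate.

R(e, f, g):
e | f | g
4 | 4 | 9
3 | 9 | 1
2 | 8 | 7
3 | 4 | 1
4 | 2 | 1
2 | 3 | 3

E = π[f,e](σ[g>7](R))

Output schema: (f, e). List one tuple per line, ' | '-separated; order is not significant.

Row counts bottom-up:
  R → 6
  σ[g>7](R) → 1
  π[f,e](σ[g>7](R)) → 1

== RESULT ==
f | e
4 | 4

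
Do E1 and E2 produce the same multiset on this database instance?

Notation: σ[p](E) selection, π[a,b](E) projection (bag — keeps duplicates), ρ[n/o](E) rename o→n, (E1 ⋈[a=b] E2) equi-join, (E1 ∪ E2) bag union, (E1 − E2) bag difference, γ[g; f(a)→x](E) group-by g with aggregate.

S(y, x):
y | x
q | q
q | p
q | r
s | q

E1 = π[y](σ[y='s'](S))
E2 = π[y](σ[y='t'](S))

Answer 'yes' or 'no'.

E1 subexpression sizes:
  S → 4
  σ[y='s'](S) → 1
  π[y](σ[y='s'](S)) → 1
E2 subexpression sizes:
  S → 4
  σ[y='t'](S) → 0
  π[y](σ[y='t'](S)) → 0

E1 result:
y
s
E2 result:
y
(0 rows)
Witness: ('s',) appears 1× in E1 but 0× in E2.

no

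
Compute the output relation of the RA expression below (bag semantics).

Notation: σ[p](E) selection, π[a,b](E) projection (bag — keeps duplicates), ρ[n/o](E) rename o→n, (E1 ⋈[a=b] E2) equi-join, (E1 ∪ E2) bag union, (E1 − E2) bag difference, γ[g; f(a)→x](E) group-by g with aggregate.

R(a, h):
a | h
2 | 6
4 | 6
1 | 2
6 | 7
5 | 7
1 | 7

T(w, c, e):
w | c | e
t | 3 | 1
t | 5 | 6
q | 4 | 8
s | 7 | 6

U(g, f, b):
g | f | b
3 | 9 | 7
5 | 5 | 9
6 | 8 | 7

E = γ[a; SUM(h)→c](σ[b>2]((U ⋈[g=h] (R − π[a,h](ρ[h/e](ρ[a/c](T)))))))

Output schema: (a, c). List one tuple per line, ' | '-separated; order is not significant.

Subexpression sizes:
  U → 3
  R → 6
  T → 4
  ρ[a/c](T) → 4
  ρ[h/e](ρ[a/c](T)) → 4
  π[a,h](ρ[h/e](ρ[a/c](T))) → 4
  (R − π[a,h](ρ[h/e](ρ[a/c](T)))) → 6
  (U ⋈[g=h] (R − π[a,h](ρ[h/e](ρ[a/c](T))))) → 2
  σ[b>2]((U ⋈[g=h] (R − π[a,h](ρ[h/e](ρ[a/c](T)))))) → 2
  γ[a; SUM(h)→c](σ[b>2]((U ⋈[g=h] (R − π[a,h](ρ[h/e](ρ[a/c](T))))))) → 2

== RESULT ==
a | c
2 | 6
4 | 6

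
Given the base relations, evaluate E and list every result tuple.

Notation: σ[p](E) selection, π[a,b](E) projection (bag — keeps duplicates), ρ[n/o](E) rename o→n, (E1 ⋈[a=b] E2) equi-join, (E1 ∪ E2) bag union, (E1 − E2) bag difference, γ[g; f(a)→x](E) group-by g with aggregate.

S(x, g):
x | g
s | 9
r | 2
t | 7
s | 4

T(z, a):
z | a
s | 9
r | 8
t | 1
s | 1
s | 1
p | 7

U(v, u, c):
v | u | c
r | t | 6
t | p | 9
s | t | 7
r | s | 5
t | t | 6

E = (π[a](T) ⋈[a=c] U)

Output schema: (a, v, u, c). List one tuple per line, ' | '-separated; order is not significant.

Stepwise |·|:
  T → 6
  π[a](T) → 6
  U → 5
  (π[a](T) ⋈[a=c] U) → 2

== RESULT ==
a | v | u | c
7 | s | t | 7
9 | t | p | 9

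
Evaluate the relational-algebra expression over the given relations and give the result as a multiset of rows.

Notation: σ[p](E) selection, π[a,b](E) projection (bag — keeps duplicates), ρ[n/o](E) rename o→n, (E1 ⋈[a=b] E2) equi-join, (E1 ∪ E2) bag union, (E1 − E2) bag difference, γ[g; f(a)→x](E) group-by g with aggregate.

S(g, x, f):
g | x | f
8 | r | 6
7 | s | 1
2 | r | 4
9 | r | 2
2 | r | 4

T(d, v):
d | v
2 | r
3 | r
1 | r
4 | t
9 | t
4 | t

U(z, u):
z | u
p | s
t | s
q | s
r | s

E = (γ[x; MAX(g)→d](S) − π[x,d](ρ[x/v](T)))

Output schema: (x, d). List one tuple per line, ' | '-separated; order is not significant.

Row counts bottom-up:
  S → 5
  γ[x; MAX(g)→d](S) → 2
  T → 6
  ρ[x/v](T) → 6
  π[x,d](ρ[x/v](T)) → 6
  (γ[x; MAX(g)→d](S) − π[x,d](ρ[x/v](T))) → 2

== RESULT ==
x | d
r | 9
s | 7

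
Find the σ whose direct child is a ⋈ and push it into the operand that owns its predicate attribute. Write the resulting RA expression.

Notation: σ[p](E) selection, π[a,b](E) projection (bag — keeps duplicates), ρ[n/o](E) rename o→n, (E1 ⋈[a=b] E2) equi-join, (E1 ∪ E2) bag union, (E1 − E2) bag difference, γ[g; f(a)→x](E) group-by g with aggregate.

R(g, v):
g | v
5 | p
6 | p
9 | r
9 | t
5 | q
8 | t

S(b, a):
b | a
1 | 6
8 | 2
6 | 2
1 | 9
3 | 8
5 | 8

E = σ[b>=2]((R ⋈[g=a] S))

σ filters on b, owned by the right side.
E' = (R ⋈[g=a] σ[b>=2](S))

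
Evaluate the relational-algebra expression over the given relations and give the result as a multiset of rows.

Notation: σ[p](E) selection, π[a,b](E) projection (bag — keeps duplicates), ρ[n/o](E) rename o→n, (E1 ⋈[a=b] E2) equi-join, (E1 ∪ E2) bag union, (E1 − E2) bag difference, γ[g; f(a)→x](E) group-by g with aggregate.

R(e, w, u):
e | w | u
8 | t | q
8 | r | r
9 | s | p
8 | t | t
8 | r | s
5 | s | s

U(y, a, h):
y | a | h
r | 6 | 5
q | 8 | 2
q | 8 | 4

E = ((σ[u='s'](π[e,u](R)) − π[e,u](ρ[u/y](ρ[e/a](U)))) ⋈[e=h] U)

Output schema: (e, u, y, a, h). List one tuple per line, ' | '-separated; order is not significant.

Subexpression sizes:
  R → 6
  π[e,u](R) → 6
  σ[u='s'](π[e,u](R)) → 2
  U → 3
  ρ[e/a](U) → 3
  ρ[u/y](ρ[e/a](U)) → 3
  π[e,u](ρ[u/y](ρ[e/a](U))) → 3
  (σ[u='s'](π[e,u](R)) − π[e,u](ρ[u/y](ρ[e/a](U)))) → 2
  U → 3
  ((σ[u='s'](π[e,u](R)) − π[e,u](ρ[u/y](ρ[e/a](U)))) ⋈[e=h] U) → 1

== RESULT ==
e | u | y | a | h
5 | s | r | 6 | 5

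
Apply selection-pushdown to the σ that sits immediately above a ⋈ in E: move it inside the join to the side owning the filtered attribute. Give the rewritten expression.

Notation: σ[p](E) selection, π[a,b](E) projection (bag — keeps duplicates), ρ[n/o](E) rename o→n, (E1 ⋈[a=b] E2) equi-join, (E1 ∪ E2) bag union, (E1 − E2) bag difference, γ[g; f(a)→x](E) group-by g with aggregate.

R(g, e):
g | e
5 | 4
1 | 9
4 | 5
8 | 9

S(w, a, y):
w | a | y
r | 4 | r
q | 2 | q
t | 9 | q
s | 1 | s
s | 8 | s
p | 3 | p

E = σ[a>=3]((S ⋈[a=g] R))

σ filters on a, owned by the left side.
E' = (σ[a>=3](S) ⋈[a=g] R)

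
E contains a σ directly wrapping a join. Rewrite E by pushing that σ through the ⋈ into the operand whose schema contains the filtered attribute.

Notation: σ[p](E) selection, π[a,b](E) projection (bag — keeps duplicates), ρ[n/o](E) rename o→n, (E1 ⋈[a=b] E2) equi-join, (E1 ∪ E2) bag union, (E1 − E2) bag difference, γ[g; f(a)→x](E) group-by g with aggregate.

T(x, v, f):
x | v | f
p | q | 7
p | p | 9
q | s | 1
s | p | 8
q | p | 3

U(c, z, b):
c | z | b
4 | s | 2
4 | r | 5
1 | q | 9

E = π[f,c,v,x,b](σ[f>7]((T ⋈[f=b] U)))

σ filters on f, owned by the left side.
E' = π[f,c,v,x,b]((σ[f>7](T) ⋈[f=b] U))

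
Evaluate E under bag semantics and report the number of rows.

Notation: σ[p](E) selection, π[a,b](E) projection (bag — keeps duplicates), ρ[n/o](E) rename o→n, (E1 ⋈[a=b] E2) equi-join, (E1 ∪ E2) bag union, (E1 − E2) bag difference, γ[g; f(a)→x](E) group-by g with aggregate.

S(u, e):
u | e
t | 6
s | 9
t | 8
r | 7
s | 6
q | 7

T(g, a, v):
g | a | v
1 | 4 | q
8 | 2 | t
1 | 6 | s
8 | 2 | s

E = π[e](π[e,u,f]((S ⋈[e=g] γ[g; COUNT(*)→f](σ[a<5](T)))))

Subexpression sizes:
  S → 6
  T → 4
  σ[a<5](T) → 3
  γ[g; COUNT(*)→f](σ[a<5](T)) → 2
  (S ⋈[e=g] γ[g; COUNT(*)→f](σ[a<5](T))) → 1
  π[e,u,f]((S ⋈[e=g] γ[g; COUNT(*)→f](σ[a<5](T)))) → 1
  π[e](π[e,u,f]((S ⋈[e=g] γ[g; COUNT(*)→f](σ[a<5](T))))) → 1

|E| = 1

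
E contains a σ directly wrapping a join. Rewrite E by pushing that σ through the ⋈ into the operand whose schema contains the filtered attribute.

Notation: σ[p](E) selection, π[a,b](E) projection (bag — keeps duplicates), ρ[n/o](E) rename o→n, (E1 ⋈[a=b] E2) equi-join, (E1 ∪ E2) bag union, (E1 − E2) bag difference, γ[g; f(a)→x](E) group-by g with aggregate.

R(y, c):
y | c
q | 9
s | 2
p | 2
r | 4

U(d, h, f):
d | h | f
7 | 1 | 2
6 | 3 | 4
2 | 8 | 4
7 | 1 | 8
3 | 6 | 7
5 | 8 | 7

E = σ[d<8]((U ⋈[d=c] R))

σ filters on d, owned by the left side.
E' = (σ[d<8](U) ⋈[d=c] R)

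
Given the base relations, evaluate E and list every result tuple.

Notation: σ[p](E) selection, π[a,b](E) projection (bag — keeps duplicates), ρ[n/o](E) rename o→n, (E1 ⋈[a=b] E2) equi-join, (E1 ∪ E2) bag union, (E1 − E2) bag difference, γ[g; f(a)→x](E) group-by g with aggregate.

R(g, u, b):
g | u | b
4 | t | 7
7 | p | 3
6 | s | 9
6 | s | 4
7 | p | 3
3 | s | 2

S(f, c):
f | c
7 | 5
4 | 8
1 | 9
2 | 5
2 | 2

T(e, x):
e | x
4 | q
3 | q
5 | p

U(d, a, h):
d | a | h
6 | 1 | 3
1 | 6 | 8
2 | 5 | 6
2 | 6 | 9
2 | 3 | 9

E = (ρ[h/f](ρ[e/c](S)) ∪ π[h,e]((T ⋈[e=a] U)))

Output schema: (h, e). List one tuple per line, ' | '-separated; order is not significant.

Stepwise |·|:
  S → 5
  ρ[e/c](S) → 5
  ρ[h/f](ρ[e/c](S)) → 5
  T → 3
  U → 5
  (T ⋈[e=a] U) → 2
  π[h,e]((T ⋈[e=a] U)) → 2
  (ρ[h/f](ρ[e/c](S)) ∪ π[h,e]((T ⋈[e=a] U))) → 7

== RESULT ==
h | e
1 | 9
2 | 2
2 | 5
4 | 8
6 | 5
7 | 5
9 | 3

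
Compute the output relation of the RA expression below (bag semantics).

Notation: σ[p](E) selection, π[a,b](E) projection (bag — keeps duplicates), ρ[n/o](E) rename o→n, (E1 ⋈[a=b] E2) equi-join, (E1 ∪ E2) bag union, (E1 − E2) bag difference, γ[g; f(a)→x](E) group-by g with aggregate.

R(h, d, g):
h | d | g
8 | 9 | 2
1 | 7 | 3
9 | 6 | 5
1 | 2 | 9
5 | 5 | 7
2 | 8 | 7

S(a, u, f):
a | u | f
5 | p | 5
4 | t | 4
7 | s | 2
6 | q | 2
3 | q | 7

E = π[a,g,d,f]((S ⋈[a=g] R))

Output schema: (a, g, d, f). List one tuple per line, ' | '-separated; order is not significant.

Row counts bottom-up:
  S → 5
  R → 6
  (S ⋈[a=g] R) → 4
  π[a,g,d,f]((S ⋈[a=g] R)) → 4

== RESULT ==
a | g | d | f
3 | 3 | 7 | 7
5 | 5 | 6 | 5
7 | 7 | 5 | 2
7 | 7 | 8 | 2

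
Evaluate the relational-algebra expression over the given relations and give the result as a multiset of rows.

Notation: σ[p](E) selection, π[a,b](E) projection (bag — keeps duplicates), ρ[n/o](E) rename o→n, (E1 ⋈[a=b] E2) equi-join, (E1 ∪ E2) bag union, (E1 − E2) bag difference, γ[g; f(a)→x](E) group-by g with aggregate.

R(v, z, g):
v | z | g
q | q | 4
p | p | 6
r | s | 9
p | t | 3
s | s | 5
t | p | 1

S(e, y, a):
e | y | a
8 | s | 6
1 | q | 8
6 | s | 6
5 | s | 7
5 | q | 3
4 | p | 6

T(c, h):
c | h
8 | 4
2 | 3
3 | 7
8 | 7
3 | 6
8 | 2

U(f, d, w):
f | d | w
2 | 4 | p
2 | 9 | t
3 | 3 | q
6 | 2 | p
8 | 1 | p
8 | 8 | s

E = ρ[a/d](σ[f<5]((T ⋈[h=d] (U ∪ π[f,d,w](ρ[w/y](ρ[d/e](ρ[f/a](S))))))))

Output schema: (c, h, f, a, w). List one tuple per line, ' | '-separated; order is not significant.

Per-node cardinality:
  T → 6
  U → 6
  S → 6
  ρ[f/a](S) → 6
  ρ[d/e](ρ[f/a](S)) → 6
  ρ[w/y](ρ[d/e](ρ[f/a](S))) → 6
  π[f,d,w](ρ[w/y](ρ[d/e](ρ[f/a](S)))) → 6
  (U ∪ π[f,d,w](ρ[w/y](ρ[d/e](ρ[f/a](S))))) → 12
  (T ⋈[h=d] (U ∪ π[f,d,w](ρ[w/y](ρ[d/e](ρ[f/a](S)))))) → 5
  σ[f<5]((T ⋈[h=d] (U ∪ π[f,d,w](ρ[w/y](ρ[d/e](ρ[f/a](S))))))) → 2
  ρ[a/d](σ[f<5]((T ⋈[h=d] (U ∪ π[f,d,w](ρ[w/y](ρ[d/e](ρ[f/a](S)))))))) → 2

== RESULT ==
c | h | f | a | w
2 | 3 | 3 | 3 | q
8 | 4 | 2 | 4 | p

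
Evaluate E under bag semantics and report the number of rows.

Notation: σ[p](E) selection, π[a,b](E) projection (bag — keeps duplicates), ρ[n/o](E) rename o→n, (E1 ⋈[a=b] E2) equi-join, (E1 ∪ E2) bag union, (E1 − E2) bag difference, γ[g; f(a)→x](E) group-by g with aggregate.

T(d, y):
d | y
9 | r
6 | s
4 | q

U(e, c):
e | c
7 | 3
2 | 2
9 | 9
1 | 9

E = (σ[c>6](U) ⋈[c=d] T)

Per-node cardinality:
  U → 4
  σ[c>6](U) → 2
  T → 3
  (σ[c>6](U) ⋈[c=d] T) → 2

|E| = 2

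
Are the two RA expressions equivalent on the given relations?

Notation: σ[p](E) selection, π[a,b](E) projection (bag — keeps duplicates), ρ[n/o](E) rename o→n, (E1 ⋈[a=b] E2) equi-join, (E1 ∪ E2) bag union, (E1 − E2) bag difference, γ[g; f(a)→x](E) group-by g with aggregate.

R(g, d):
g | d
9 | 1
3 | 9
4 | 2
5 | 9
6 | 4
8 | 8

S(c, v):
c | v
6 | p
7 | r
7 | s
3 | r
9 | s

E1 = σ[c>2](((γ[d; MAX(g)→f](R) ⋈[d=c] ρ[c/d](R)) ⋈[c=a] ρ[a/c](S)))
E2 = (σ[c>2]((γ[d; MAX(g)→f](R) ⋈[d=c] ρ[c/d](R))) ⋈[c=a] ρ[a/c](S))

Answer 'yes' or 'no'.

E1 per-node cardinality:
  R → 6
  γ[d; MAX(g)→f](R) → 5
  R → 6
  ρ[c/d](R) → 6
  (γ[d; MAX(g)→f](R) ⋈[d=c] ρ[c/d](R)) → 6
  S → 5
  ρ[a/c](S) → 5
  ((γ[d; MAX(g)→f](R) ⋈[d=c] ρ[c/d](R)) ⋈[c=a] ρ[a/c](S)) → 2
  σ[c>2](((γ[d; MAX(g)→f](R) ⋈[d=c] ρ[c/d](R)) ⋈[c=a] ρ[a/c](S))) → 2
E2 per-node cardinality:
  R → 6
  γ[d; MAX(g)→f](R) → 5
  R → 6
  ρ[c/d](R) → 6
  (γ[d; MAX(g)→f](R) ⋈[d=c] ρ[c/d](R)) → 6
  σ[c>2]((γ[d; MAX(g)→f](R) ⋈[d=c] ρ[c/d](R))) → 4
  S → 5
  ρ[a/c](S) → 5
  (σ[c>2]((γ[d; MAX(g)→f](R) ⋈[d=c] ρ[c/d](R))) ⋈[c=a] ρ[a/c](S)) → 2

E1 and E2 produce the same multiset:
d | f | g | c | a | v
9 | 5 | 3 | 9 | 9 | s
9 | 5 | 5 | 9 | 9 | s

yes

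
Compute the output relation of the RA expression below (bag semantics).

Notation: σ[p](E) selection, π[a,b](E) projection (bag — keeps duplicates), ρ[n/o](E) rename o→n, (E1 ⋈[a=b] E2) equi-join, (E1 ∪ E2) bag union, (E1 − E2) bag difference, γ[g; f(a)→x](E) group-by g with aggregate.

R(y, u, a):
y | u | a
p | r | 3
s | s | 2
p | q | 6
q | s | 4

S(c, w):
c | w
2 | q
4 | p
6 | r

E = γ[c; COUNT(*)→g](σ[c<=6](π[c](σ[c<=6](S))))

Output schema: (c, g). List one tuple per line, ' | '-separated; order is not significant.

Row counts bottom-up:
  S → 3
  σ[c<=6](S) → 3
  π[c](σ[c<=6](S)) → 3
  σ[c<=6](π[c](σ[c<=6](S))) → 3
  γ[c; COUNT(*)→g](σ[c<=6](π[c](σ[c<=6](S)))) → 3

== RESULT ==
c | g
2 | 1
4 | 1
6 | 1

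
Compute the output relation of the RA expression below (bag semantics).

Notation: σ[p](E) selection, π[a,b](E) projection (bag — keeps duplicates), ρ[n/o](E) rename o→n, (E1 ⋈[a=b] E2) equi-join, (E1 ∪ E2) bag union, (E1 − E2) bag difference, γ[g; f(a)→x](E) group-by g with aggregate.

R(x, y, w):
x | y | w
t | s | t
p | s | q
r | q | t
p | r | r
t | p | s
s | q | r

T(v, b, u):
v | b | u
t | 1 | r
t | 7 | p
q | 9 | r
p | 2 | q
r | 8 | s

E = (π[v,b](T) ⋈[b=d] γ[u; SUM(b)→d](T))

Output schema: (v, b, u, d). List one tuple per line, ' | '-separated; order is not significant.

Stepwise |·|:
  T → 5
  π[v,b](T) → 5
  T → 5
  γ[u; SUM(b)→d](T) → 4
  (π[v,b](T) ⋈[b=d] γ[u; SUM(b)→d](T)) → 3

== RESULT ==
v | b | u | d
p | 2 | q | 2
r | 8 | s | 8
t | 7 | p | 7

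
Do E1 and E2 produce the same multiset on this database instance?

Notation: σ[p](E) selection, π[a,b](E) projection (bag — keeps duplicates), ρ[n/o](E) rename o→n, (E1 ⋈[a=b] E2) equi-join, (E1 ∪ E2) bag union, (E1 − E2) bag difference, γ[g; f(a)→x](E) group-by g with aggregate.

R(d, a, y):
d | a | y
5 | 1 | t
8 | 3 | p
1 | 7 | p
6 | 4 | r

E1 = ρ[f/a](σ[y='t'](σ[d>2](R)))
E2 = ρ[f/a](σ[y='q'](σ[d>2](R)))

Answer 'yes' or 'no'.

E1 subexpression sizes:
  R → 4
  σ[d>2](R) → 3
  σ[y='t'](σ[d>2](R)) → 1
  ρ[f/a](σ[y='t'](σ[d>2](R))) → 1
E2 subexpression sizes:
  R → 4
  σ[d>2](R) → 3
  σ[y='q'](σ[d>2](R)) → 0
  ρ[f/a](σ[y='q'](σ[d>2](R))) → 0

E1 result:
d | f | y
5 | 1 | t
E2 result:
d | f | y
(0 rows)
Witness: (5, 1, 't') appears 1× in E1 but 0× in E2.

no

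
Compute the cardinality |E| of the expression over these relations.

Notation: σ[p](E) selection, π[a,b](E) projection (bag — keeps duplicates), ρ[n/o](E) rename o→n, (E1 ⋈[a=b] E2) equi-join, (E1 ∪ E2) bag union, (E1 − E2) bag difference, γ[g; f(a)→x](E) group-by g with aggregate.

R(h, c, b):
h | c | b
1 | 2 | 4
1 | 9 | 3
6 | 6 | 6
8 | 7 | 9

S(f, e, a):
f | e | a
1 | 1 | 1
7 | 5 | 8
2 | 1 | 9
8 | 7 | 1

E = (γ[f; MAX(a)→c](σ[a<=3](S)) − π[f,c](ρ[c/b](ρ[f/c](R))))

Subexpression sizes:
  S → 4
  σ[a<=3](S) → 2
  γ[f; MAX(a)→c](σ[a<=3](S)) → 2
  R → 4
  ρ[f/c](R) → 4
  ρ[c/b](ρ[f/c](R)) → 4
  π[f,c](ρ[c/b](ρ[f/c](R))) → 4
  (γ[f; MAX(a)→c](σ[a<=3](S)) − π[f,c](ρ[c/b](ρ[f/c](R)))) → 2

|E| = 2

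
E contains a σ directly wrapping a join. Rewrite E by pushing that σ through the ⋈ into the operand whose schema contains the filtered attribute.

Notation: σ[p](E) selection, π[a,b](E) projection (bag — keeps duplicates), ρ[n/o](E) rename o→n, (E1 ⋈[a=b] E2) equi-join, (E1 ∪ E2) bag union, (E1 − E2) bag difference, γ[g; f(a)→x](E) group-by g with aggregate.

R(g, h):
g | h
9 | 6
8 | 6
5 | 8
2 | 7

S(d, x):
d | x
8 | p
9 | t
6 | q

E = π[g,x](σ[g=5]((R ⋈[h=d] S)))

σ filters on g, owned by the left side.
E' = π[g,x]((σ[g=5](R) ⋈[h=d] S))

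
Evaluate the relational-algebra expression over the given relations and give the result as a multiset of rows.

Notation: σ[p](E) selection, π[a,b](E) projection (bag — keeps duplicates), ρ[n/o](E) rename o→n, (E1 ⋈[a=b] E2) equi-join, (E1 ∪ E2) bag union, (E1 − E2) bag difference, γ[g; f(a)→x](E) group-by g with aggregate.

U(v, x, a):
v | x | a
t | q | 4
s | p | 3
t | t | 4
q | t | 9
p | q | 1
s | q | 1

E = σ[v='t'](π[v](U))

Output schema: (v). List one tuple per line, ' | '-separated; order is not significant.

Per-node cardinality:
  U → 6
  π[v](U) → 6
  σ[v='t'](π[v](U)) → 2

== RESULT ==
v
t
t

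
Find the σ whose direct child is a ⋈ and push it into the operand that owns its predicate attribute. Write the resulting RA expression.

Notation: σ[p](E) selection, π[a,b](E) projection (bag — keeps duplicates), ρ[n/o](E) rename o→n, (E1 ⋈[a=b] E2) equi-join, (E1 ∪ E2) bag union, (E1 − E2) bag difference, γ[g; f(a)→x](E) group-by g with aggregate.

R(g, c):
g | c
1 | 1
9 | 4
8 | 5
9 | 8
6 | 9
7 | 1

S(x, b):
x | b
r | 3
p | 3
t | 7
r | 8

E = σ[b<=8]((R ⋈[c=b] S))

σ filters on b, owned by the right side.
E' = (R ⋈[c=b] σ[b<=8](S))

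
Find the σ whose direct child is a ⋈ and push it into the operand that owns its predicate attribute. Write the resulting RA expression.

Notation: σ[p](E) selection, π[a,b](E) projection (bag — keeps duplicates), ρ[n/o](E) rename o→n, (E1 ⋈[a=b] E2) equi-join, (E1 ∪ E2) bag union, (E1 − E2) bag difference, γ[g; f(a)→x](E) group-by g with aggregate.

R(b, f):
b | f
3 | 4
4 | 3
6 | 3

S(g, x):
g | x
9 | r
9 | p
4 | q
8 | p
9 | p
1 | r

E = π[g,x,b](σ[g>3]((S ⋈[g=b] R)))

σ filters on g, owned by the left side.
E' = π[g,x,b]((σ[g>3](S) ⋈[g=b] R))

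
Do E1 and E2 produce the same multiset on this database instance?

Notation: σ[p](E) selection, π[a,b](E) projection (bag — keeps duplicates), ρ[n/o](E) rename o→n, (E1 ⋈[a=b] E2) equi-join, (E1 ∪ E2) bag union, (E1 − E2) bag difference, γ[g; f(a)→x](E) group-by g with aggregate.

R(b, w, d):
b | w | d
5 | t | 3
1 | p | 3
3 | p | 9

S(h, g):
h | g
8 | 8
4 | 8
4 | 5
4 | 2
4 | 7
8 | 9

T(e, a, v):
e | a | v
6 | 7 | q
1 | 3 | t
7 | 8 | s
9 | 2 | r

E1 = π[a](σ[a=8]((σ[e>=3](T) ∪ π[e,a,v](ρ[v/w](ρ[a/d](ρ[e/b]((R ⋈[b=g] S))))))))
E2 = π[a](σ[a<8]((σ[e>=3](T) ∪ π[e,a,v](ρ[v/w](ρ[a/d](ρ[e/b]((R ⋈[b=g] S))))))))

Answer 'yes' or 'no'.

E1 per-node cardinality:
  T → 4
  σ[e>=3](T) → 3
  R → 3
  S → 6
  (R ⋈[b=g] S) → 1
  ρ[e/b]((R ⋈[b=g] S)) → 1
  ρ[a/d](ρ[e/b]((R ⋈[b=g] S))) → 1
  ρ[v/w](ρ[a/d](ρ[e/b]((R ⋈[b=g] S)))) → 1
  π[e,a,v](ρ[v/w](ρ[a/d](ρ[e/b]((R ⋈[b=g] S))))) → 1
  (σ[e>=3](T) ∪ π[e,a,v](ρ[v/w](ρ[a/d](ρ[e/b]((R ⋈[b=g] S)))))) → 4
  σ[a=8]((σ[e>=3](T) ∪ π[e,a,v](ρ[v/w](ρ[a/d](ρ[e/b]((R ⋈[b=g] S))))))) → 1
  π[a](σ[a=8]((σ[e>=3](T) ∪ π[e,a,v](ρ[v/w](ρ[a/d](ρ[e/b]((R ⋈[b=g] S)))))))) → 1
E2 per-node cardinality:
  T → 4
  σ[e>=3](T) → 3
  R → 3
  S → 6
  (R ⋈[b=g] S) → 1
  ρ[e/b]((R ⋈[b=g] S)) → 1
  ρ[a/d](ρ[e/b]((R ⋈[b=g] S))) → 1
  ρ[v/w](ρ[a/d](ρ[e/b]((R ⋈[b=g] S)))) → 1
  π[e,a,v](ρ[v/w](ρ[a/d](ρ[e/b]((R ⋈[b=g] S))))) → 1
  (σ[e>=3](T) ∪ π[e,a,v](ρ[v/w](ρ[a/d](ρ[e/b]((R ⋈[b=g] S)))))) → 4
  σ[a<8]((σ[e>=3](T) ∪ π[e,a,v](ρ[v/w](ρ[a/d](ρ[e/b]((R ⋈[b=g] S))))))) → 3
  π[a](σ[a<8]((σ[e>=3](T) ∪ π[e,a,v](ρ[v/w](ρ[a/d](ρ[e/b]((R ⋈[b=g] S)))))))) → 3

E1 result:
a
8
E2 result:
a
2
3
7
Witness: (3,) appears 0× in E1 but 1× in E2.

no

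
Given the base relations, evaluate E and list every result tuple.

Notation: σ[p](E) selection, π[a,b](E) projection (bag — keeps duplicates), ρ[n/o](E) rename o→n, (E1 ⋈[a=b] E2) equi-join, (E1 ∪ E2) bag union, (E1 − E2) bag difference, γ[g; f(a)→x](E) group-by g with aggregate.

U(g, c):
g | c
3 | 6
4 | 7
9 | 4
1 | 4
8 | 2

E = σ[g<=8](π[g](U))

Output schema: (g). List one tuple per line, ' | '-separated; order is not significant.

Row counts bottom-up:
  U → 5
  π[g](U) → 5
  σ[g<=8](π[g](U)) → 4

== RESULT ==
g
1
3
4
8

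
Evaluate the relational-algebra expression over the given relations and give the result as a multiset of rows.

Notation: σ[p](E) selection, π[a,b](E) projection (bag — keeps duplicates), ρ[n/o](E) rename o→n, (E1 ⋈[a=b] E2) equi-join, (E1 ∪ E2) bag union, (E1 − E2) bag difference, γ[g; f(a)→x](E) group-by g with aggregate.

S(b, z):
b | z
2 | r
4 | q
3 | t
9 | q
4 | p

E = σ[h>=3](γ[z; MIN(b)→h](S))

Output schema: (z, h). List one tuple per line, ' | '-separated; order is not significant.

Stepwise |·|:
  S → 5
  γ[z; MIN(b)→h](S) → 4
  σ[h>=3](γ[z; MIN(b)→h](S)) → 3

== RESULT ==
z | h
p | 4
q | 4
t | 3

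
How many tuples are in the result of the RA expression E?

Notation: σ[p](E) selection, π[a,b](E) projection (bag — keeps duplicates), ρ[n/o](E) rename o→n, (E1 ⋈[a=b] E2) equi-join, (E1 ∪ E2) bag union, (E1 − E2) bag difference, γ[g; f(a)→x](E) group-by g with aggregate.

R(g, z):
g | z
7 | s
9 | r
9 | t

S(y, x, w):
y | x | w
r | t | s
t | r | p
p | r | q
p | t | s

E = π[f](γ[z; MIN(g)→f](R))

Stepwise |·|:
  R → 3
  γ[z; MIN(g)→f](R) → 3
  π[f](γ[z; MIN(g)→f](R)) → 3

|E| = 3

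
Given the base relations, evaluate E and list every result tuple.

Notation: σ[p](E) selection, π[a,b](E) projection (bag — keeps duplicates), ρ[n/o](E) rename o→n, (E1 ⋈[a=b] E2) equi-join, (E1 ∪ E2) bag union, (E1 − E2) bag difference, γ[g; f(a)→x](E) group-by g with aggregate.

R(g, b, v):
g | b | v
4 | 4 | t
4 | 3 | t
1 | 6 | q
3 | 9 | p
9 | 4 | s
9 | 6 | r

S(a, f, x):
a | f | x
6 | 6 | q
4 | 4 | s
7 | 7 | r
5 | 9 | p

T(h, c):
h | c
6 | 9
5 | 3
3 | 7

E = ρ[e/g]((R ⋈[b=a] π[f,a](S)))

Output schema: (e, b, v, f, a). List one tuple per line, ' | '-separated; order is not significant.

Stepwise |·|:
  R → 6
  S → 4
  π[f,a](S) → 4
  (R ⋈[b=a] π[f,a](S)) → 4
  ρ[e/g]((R ⋈[b=a] π[f,a](S))) → 4

== RESULT ==
e | b | v | f | a
1 | 6 | q | 6 | 6
4 | 4 | t | 4 | 4
9 | 4 | s | 4 | 4
9 | 6 | r | 6 | 6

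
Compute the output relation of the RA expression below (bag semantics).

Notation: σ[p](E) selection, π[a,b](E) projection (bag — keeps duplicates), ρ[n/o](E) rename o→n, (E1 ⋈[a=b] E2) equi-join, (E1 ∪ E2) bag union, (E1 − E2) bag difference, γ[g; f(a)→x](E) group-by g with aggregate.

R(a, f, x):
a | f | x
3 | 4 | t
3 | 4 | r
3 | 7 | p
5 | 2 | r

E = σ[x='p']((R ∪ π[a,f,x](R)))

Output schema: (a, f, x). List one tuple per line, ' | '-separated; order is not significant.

Stepwise |·|:
  R → 4
  R → 4
  π[a,f,x](R) → 4
  (R ∪ π[a,f,x](R)) → 8
  σ[x='p']((R ∪ π[a,f,x](R))) → 2

== RESULT ==
a | f | x
3 | 7 | p
3 | 7 | p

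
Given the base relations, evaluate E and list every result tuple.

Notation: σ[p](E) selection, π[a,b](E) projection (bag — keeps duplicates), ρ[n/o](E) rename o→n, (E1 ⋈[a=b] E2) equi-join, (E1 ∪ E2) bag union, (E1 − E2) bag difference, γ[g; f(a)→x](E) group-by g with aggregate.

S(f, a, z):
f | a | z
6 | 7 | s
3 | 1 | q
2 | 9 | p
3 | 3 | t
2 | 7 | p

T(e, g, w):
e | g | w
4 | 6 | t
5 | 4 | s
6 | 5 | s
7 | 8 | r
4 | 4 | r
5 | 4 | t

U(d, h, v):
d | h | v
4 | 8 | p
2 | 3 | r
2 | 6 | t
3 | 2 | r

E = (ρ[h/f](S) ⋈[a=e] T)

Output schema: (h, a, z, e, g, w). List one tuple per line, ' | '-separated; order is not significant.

Subexpression sizes:
  S → 5
  ρ[h/f](S) → 5
  T → 6
  (ρ[h/f](S) ⋈[a=e] T) → 2

== RESULT ==
h | a | z | e | g | w
2 | 7 | p | 7 | 8 | r
6 | 7 | s | 7 | 8 | r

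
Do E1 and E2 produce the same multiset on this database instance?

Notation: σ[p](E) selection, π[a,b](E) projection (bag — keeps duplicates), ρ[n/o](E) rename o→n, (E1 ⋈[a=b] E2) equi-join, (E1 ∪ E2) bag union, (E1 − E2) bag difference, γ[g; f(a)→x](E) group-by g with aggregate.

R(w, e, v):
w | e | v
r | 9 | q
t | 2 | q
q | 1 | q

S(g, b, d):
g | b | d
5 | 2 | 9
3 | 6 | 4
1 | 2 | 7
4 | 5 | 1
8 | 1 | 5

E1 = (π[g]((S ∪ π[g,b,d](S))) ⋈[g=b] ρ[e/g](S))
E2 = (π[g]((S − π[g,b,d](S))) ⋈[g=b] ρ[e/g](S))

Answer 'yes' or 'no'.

E1 stepwise |·|:
  S → 5
  S → 5
  π[g,b,d](S) → 5
  (S ∪ π[g,b,d](S)) → 10
  π[g]((S ∪ π[g,b,d](S))) → 10
  S → 5
  ρ[e/g](S) → 5
  (π[g]((S ∪ π[g,b,d](S))) ⋈[g=b] ρ[e/g](S)) → 4
E2 stepwise |·|:
  S → 5
  S → 5
  π[g,b,d](S) → 5
  (S − π[g,b,d](S)) → 0
  π[g]((S − π[g,b,d](S))) → 0
  S → 5
  ρ[e/g](S) → 5
  (π[g]((S − π[g,b,d](S))) ⋈[g=b] ρ[e/g](S)) → 0

E1 result:
g | e | b | d
1 | 8 | 1 | 5
1 | 8 | 1 | 5
5 | 4 | 5 | 1
5 | 4 | 5 | 1
E2 result:
g | e | b | d
(0 rows)
Witness: (1, 8, 1, 5) appears 2× in E1 but 0× in E2.

no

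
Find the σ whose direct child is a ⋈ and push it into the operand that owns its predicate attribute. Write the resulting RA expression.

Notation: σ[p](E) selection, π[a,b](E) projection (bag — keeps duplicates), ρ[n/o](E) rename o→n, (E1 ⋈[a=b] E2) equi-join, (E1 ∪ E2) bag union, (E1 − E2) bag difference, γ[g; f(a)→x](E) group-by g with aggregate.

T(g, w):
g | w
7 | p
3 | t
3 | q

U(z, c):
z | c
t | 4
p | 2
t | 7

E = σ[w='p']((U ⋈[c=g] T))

σ filters on w, owned by the right side.
E' = (U ⋈[c=g] σ[w='p'](T))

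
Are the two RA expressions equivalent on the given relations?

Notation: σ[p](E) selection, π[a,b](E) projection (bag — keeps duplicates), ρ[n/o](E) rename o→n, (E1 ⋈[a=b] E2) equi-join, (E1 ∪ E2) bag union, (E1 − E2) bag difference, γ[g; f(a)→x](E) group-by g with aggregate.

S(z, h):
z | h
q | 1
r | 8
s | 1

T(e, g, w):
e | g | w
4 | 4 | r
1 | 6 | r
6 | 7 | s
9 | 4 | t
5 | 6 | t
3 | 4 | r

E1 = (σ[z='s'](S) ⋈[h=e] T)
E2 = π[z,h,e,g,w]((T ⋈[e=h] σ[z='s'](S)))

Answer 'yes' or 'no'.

E1 subexpression sizes:
  S → 3
  σ[z='s'](S) → 1
  T → 6
  (σ[z='s'](S) ⋈[h=e] T) → 1
E2 subexpression sizes:
  T → 6
  S → 3
  σ[z='s'](S) → 1
  (T ⋈[e=h] σ[z='s'](S)) → 1
  π[z,h,e,g,w]((T ⋈[e=h] σ[z='s'](S))) → 1

E1 and E2 produce the same multiset:
z | h | e | g | w
s | 1 | 1 | 6 | r

yes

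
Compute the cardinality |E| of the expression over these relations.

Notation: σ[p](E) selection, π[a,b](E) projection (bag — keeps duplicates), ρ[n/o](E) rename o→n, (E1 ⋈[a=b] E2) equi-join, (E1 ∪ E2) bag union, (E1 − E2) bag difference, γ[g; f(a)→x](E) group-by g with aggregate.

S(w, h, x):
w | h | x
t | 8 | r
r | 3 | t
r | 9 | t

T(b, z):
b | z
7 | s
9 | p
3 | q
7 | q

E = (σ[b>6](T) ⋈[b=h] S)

Row counts bottom-up:
  T → 4
  σ[b>6](T) → 3
  S → 3
  (σ[b>6](T) ⋈[b=h] S) → 1

|E| = 1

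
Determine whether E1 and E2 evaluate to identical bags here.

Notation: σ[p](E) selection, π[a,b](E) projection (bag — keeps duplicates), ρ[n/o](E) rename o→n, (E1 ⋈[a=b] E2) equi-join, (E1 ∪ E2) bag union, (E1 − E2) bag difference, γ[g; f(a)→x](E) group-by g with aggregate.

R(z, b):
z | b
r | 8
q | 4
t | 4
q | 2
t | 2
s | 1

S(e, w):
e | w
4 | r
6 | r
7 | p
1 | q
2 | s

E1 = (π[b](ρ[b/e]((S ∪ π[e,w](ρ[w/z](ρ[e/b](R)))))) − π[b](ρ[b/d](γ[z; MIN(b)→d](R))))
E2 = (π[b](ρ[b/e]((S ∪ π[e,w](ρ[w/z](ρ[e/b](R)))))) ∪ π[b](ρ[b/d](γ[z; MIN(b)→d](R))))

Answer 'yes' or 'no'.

E1 per-node cardinality:
  S → 5
  R → 6
  ρ[e/b](R) → 6
  ρ[w/z](ρ[e/b](R)) → 6
  π[e,w](ρ[w/z](ρ[e/b](R))) → 6
  (S ∪ π[e,w](ρ[w/z](ρ[e/b](R)))) → 11
  ρ[b/e]((S ∪ π[e,w](ρ[w/z](ρ[e/b](R))))) → 11
  π[b](ρ[b/e]((S ∪ π[e,w](ρ[w/z](ρ[e/b](R)))))) → 11
  R → 6
  γ[z; MIN(b)→d](R) → 4
  ρ[b/d](γ[z; MIN(b)→d](R)) → 4
  π[b](ρ[b/d](γ[z; MIN(b)→d](R))) → 4
  (π[b](ρ[b/e]((S ∪ π[e,w](ρ[w/z](ρ[e/b](R)))))) − π[b](ρ[b/d](γ[z; MIN(b)→d](R)))) → 7
E2 per-node cardinality:
  S → 5
  R → 6
  ρ[e/b](R) → 6
  ρ[w/z](ρ[e/b](R)) → 6
  π[e,w](ρ[w/z](ρ[e/b](R))) → 6
  (S ∪ π[e,w](ρ[w/z](ρ[e/b](R)))) → 11
  ρ[b/e]((S ∪ π[e,w](ρ[w/z](ρ[e/b](R))))) → 11
  π[b](ρ[b/e]((S ∪ π[e,w](ρ[w/z](ρ[e/b](R)))))) → 11
  R → 6
  γ[z; MIN(b)→d](R) → 4
  ρ[b/d](γ[z; MIN(b)→d](R)) → 4
  π[b](ρ[b/d](γ[z; MIN(b)→d](R))) → 4
  (π[b](ρ[b/e]((S ∪ π[e,w](ρ[w/z](ρ[e/b](R)))))) ∪ π[b](ρ[b/d](γ[z; MIN(b)→d](R)))) → 15

E1 result:
b
1
2
4
4
4
6
7
E2 result:
b
1
1
1
2
2
2
2
2
4
4
4
6
7
8
8
Witness: (2,) appears 1× in E1 but 5× in E2.

no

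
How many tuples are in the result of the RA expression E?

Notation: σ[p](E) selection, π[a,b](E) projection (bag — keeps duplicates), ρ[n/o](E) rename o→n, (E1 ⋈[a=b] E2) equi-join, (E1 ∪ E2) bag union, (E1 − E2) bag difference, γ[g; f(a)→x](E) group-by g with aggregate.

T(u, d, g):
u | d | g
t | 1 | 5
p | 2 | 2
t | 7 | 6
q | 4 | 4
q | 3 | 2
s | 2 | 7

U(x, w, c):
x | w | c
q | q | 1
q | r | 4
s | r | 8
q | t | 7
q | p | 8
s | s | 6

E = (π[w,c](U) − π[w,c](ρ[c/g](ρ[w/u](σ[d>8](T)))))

Row counts bottom-up:
  U → 6
  π[w,c](U) → 6
  T → 6
  σ[d>8](T) → 0
  ρ[w/u](σ[d>8](T)) → 0
  ρ[c/g](ρ[w/u](σ[d>8](T))) → 0
  π[w,c](ρ[c/g](ρ[w/u](σ[d>8](T)))) → 0
  (π[w,c](U) − π[w,c](ρ[c/g](ρ[w/u](σ[d>8](T))))) → 6

|E| = 6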